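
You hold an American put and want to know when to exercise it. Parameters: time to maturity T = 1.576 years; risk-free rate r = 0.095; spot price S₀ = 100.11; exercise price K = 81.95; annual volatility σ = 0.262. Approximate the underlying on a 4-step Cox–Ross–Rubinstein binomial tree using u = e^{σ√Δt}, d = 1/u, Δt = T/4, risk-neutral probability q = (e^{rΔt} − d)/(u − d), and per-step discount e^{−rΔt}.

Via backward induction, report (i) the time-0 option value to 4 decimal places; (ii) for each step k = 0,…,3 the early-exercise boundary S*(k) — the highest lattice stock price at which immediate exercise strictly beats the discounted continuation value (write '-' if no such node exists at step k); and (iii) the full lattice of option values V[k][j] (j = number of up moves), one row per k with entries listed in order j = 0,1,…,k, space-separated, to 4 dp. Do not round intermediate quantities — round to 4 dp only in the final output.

Δt=0.39400, u=1.17875, d=0.84836, q=0.57441, disc=e^(-rΔt)=0.96326
k=4 terminal: V=max(K-S,0) → 30.0953 9.9002 0.0000 0.0000 0.0000
k=3: j=0 S=61.1238 intr=20.8262 cont=17.8155 V=20.8262[EX]; j=1 S=84.9288 intr=0.0000 cont=4.0586 V=4.0586[hold]; j=2 S=118.0048 intr=0.0000 cont=0.0000 V=0.0000[hold]; j=3 S=163.9624 intr=0.0000 cont=0.0000 V=0.0000[hold]  S*(3)=61.1238
k=2: j=0 S=72.0498 intr=9.9002 cont=10.7834 V=10.7834[hold]; j=1 S=100.1100 intr=0.0000 cont=1.6638 V=1.6638[hold]; j=2 S=139.0984 intr=0.0000 cont=0.0000 V=0.0000[hold]  S*(2)=-
k=1: j=0 S=84.9288 intr=0.0000 cont=5.3413 V=5.3413[hold]; j=1 S=118.0048 intr=0.0000 cont=0.6821 V=0.6821[hold]  S*(1)=-
k=0: j=0 S=100.1100 intr=0.0000 cont=2.5671 V=2.5671[hold]  S*(0)=-

price = 2.5671
boundary = - - - 61.1238
tree:
2.5671
5.3413 0.6821
10.7834 1.6638 0.0000
20.8262 4.0586 0.0000 0.0000
30.0953 9.9002 0.0000 0.0000 0.0000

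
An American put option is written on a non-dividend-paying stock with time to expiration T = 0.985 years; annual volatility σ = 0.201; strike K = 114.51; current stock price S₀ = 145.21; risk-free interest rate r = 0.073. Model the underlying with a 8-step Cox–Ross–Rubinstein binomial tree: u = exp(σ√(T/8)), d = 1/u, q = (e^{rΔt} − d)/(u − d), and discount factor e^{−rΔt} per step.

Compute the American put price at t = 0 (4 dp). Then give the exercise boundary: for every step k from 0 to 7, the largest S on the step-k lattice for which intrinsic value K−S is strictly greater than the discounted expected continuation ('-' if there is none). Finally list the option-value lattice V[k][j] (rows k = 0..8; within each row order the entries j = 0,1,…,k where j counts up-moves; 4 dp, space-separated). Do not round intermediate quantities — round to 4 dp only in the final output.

Δt=0.12312, u=1.07308, d=0.93190, q=0.54633, disc=e^(-rΔt)=0.99105
k=8 terminal: V=max(K-S,0) → 31.9152 19.4027 4.9947 0.0000 0.0000 0.0000 0.0000 0.0000 0.0000
k=7: j=0 S=88.6305 intr=25.8795 cont=24.8549 V=25.8795[EX]; j=1 S=102.0573 intr=12.4527 cont=11.4280 V=12.4527[EX]; j=2 S=117.5182 intr=0.0000 cont=2.2457 V=2.2457[hold]; j=3 S=135.3213 intr=0.0000 cont=0.0000 V=0.0000[hold]; j=4 S=155.8214 intr=0.0000 cont=0.0000 V=0.0000[hold]; j=5 S=179.4270 intr=0.0000 cont=0.0000 V=0.0000[hold]; j=6 S=206.6088 intr=0.0000 cont=0.0000 V=0.0000[hold]; j=7 S=237.9084 intr=0.0000 cont=0.0000 V=0.0000[hold]  S*(7)=102.0573
k=6: j=0 S=95.1073 intr=19.4027 cont=18.3781 V=19.4027[EX]; j=1 S=109.5153 intr=4.9947 cont=6.8148 V=6.8148[hold]; j=2 S=126.1060 intr=0.0000 cont=1.0097 V=1.0097[hold]; j=3 S=145.2100 intr=0.0000 cont=0.0000 V=0.0000[hold]; j=4 S=167.2081 intr=0.0000 cont=0.0000 V=0.0000[hold]; j=5 S=192.5388 intr=0.0000 cont=0.0000 V=0.0000[hold]; j=6 S=221.7069 intr=0.0000 cont=0.0000 V=0.0000[hold]  S*(6)=95.1073
k=5: j=0 S=102.0573 intr=12.4527 cont=12.4135 V=12.4527[EX]; j=1 S=117.5182 intr=0.0000 cont=3.6107 V=3.6107[hold]; j=2 S=135.3213 intr=0.0000 cont=0.4540 V=0.4540[hold]; j=3 S=155.8214 intr=0.0000 cont=0.0000 V=0.0000[hold]; j=4 S=179.4270 intr=0.0000 cont=0.0000 V=0.0000[hold]; j=5 S=206.6088 intr=0.0000 cont=0.0000 V=0.0000[hold]  S*(5)=102.0573
k=4: j=0 S=109.5153 intr=4.9947 cont=7.5538 V=7.5538[hold]; j=1 S=126.1060 intr=0.0000 cont=1.8692 V=1.8692[hold]; j=2 S=145.2100 intr=0.0000 cont=0.2041 V=0.2041[hold]; j=3 S=167.2081 intr=0.0000 cont=0.0000 V=0.0000[hold]; j=4 S=192.5388 intr=0.0000 cont=0.0000 V=0.0000[hold]  S*(4)=-
k=3: j=0 S=117.5182 intr=0.0000 cont=4.4084 V=4.4084[hold]; j=1 S=135.3213 intr=0.0000 cont=0.9509 V=0.9509[hold]; j=2 S=155.8214 intr=0.0000 cont=0.0918 V=0.0918[hold]; j=3 S=179.4270 intr=0.0000 cont=0.0000 V=0.0000[hold]  S*(3)=-
k=2: j=0 S=126.1060 intr=0.0000 cont=2.4969 V=2.4969[hold]; j=1 S=145.2100 intr=0.0000 cont=0.4772 V=0.4772[hold]; j=2 S=167.2081 intr=0.0000 cont=0.0413 V=0.0413[hold]  S*(2)=-
k=1: j=0 S=135.3213 intr=0.0000 cont=1.3810 V=1.3810[hold]; j=1 S=155.8214 intr=0.0000 cont=0.2369 V=0.2369[hold]  S*(1)=-
k=0: j=0 S=145.2100 intr=0.0000 cont=0.7492 V=0.7492[hold]  S*(0)=-

price = 0.7492
boundary = - - - - - 102.0573 95.1073 102.0573
tree:
0.7492
1.3810 0.2369
2.4969 0.4772 0.0413
4.4084 0.9509 0.0918 0.0000
7.5538 1.8692 0.2041 0.0000 0.0000
12.4527 3.6107 0.4540 0.0000 0.0000 0.0000
19.4027 6.8148 1.0097 0.0000 0.0000 0.0000 0.0000
25.8795 12.4527 2.2457 0.0000 0.0000 0.0000 0.0000 0.0000
31.9152 19.4027 4.9947 0.0000 0.0000 0.0000 0.0000 0.0000 0.0000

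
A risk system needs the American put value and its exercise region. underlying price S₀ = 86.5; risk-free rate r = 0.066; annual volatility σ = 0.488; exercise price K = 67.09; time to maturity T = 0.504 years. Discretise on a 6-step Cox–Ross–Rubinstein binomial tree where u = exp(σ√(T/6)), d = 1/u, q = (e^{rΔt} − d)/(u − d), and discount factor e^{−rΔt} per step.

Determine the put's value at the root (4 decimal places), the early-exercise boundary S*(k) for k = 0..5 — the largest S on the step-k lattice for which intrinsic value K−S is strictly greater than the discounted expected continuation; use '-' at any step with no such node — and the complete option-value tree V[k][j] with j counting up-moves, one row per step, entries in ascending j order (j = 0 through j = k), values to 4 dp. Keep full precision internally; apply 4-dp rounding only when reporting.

Δt=0.08400  u=1.15193  d=0.86811  q=0.48429  discount=0.99447
step 6 (expiry): payoffs max(K−S,0) = 30.0674 17.9634 1.9022 0.0000 0.0000 0.0000 0.0000
step 5: (k=5,j=0): S=42.6474, (K−S)⁺=24.4426, hold=24.0717 ⇒ V=24.4426 exercise | (k=5,j=1): S=56.5903, (K−S)⁺=10.4997, hold=10.1288 ⇒ V=10.4997 exercise | (k=5,j=2): S=75.0916, (K−S)⁺=0.0000, hold=0.9756 ⇒ V=0.9756 continue | (k=5,j=3): S=99.6417, (K−S)⁺=0.0000, hold=0.0000 ⇒ V=0.0000 continue | (k=5,j=4): S=132.2180, (K−S)⁺=0.0000, hold=0.0000 ⇒ V=0.0000 continue | (k=5,j=5): S=175.4446, (K−S)⁺=0.0000, hold=0.0000 ⇒ V=0.0000 continue  boundary S*=56.5903
step 4: (k=4,j=0): S=49.1266, (K−S)⁺=17.9634, hold=17.5925 ⇒ V=17.9634 exercise | (k=4,j=1): S=65.1878, (K−S)⁺=1.9022, hold=5.8547 ⇒ V=5.8547 continue | (k=4,j=2): S=86.5000, (K−S)⁺=0.0000, hold=0.5003 ⇒ V=0.5003 continue | (k=4,j=3): S=114.7799, (K−S)⁺=0.0000, hold=0.0000 ⇒ V=0.0000 continue | (k=4,j=4): S=152.3054, (K−S)⁺=0.0000, hold=0.0000 ⇒ V=0.0000 continue  boundary S*=49.1266
step 3: (k=3,j=0): S=56.5903, (K−S)⁺=10.4997, hold=12.0324 ⇒ V=12.0324 continue | (k=3,j=1): S=75.0916, (K−S)⁺=0.0000, hold=3.2436 ⇒ V=3.2436 continue | (k=3,j=2): S=99.6417, (K−S)⁺=0.0000, hold=0.2566 ⇒ V=0.2566 continue | (k=3,j=3): S=132.2180, (K−S)⁺=0.0000, hold=0.0000 ⇒ V=0.0000 continue  boundary S*=-
step 2: (k=2,j=0): S=65.1878, (K−S)⁺=1.9022, hold=7.7331 ⇒ V=7.7331 continue | (k=2,j=1): S=86.5000, (K−S)⁺=0.0000, hold=1.7871 ⇒ V=1.7871 continue | (k=2,j=2): S=114.7799, (K−S)⁺=0.0000, hold=0.1316 ⇒ V=0.1316 continue  boundary S*=-
step 1: (k=1,j=0): S=75.0916, (K−S)⁺=0.0000, hold=4.8267 ⇒ V=4.8267 continue | (k=1,j=1): S=99.6417, (K−S)⁺=0.0000, hold=0.9799 ⇒ V=0.9799 continue  boundary S*=-
step 0: (k=0,j=0): S=86.5000, (K−S)⁺=0.0000, hold=2.9474 ⇒ V=2.9474 continue  boundary S*=-

price = 2.9474
boundary = - - - - 49.1266 56.5903
tree:
2.9474
4.8267 0.9799
7.7331 1.7871 0.1316
12.0324 3.2436 0.2566 0.0000
17.9634 5.8547 0.5003 0.0000 0.0000
24.4426 10.4997 0.9756 0.0000 0.0000 0.0000
30.0674 17.9634 1.9022 0.0000 0.0000 0.0000 0.0000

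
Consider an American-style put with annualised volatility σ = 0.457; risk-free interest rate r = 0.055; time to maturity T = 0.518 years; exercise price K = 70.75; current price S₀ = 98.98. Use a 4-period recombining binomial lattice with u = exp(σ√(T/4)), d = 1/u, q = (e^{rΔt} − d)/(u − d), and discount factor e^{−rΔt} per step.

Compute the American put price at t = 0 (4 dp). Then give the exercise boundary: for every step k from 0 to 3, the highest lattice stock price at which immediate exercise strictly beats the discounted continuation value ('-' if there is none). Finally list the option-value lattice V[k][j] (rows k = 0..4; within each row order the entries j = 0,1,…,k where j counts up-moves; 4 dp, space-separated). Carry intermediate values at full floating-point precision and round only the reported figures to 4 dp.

price = 1.4149
boundary = - - - 60.4338
tree:
1.4149
2.7436 0.0000
5.3201 0.0000 0.0000
10.3162 0.0000 0.0000 0.0000
19.4807 0.0000 0.0000 0.0000 0.0000

Δt=0.12950, u=1.17875, d=0.84835, q=0.48061, disc=e^(-rΔt)=0.99290
k=4 terminal: V=max(K-S,0) → 19.4807 0.0000 0.0000 0.0000 0.0000
k=3: j=0 S=60.4338 intr=10.3162 cont=10.0462 V=10.3162[EX]; j=1 S=83.9701 intr=0.0000 cont=0.0000 V=0.0000[hold]; j=2 S=116.6729 intr=0.0000 cont=0.0000 V=0.0000[hold]; j=3 S=162.1120 intr=0.0000 cont=0.0000 V=0.0000[hold]  S*(3)=60.4338
k=2: j=0 S=71.2365 intr=0.0000 cont=5.3201 V=5.3201[hold]; j=1 S=98.9800 intr=0.0000 cont=0.0000 V=0.0000[hold]; j=2 S=137.5285 intr=0.0000 cont=0.0000 V=0.0000[hold]  S*(2)=-
k=1: j=0 S=83.9701 intr=0.0000 cont=2.7436 V=2.7436[hold]; j=1 S=116.6729 intr=0.0000 cont=0.0000 V=0.0000[hold]  S*(1)=-
k=0: j=0 S=98.9800 intr=0.0000 cont=1.4149 V=1.4149[hold]  S*(0)=-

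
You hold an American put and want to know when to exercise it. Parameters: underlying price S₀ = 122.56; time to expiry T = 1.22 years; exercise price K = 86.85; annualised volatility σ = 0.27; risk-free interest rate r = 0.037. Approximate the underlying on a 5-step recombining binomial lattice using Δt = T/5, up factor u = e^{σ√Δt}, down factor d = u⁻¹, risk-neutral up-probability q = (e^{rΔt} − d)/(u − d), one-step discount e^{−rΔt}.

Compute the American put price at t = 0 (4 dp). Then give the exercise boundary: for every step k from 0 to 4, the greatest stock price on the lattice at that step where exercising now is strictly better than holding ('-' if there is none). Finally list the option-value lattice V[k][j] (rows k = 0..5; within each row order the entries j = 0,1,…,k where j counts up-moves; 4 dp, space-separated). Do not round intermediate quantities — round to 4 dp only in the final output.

Δt=0.24400, u=1.14267, d=0.87514, q=0.50061, disc=e^(-rΔt)=0.99101
k=5 terminal: V=max(K-S,0) → 23.9372 4.7047 0.0000 0.0000 0.0000 0.0000
k=4: j=0 S=71.8888 intr=14.9612 cont=14.1807 V=14.9612[EX]; j=1 S=93.8653 intr=0.0000 cont=2.3284 V=2.3284[hold]; j=2 S=122.5600 intr=0.0000 cont=0.0000 V=0.0000[hold]; j=3 S=160.0268 intr=0.0000 cont=0.0000 V=0.0000[hold]; j=4 S=208.9472 intr=0.0000 cont=0.0000 V=0.0000[hold]  S*(4)=71.8888
k=3: j=0 S=82.1453 intr=4.7047 cont=8.5595 V=8.5595[hold]; j=1 S=107.2573 intr=0.0000 cont=1.1523 V=1.1523[hold]; j=2 S=140.0460 intr=0.0000 cont=0.0000 V=0.0000[hold]; j=3 S=182.8582 intr=0.0000 cont=0.0000 V=0.0000[hold]  S*(3)=-
k=2: j=0 S=93.8653 intr=0.0000 cont=4.8078 V=4.8078[hold]; j=1 S=122.5600 intr=0.0000 cont=0.5703 V=0.5703[hold]; j=2 S=160.0268 intr=0.0000 cont=0.0000 V=0.0000[hold]  S*(2)=-
k=1: j=0 S=107.2573 intr=0.0000 cont=2.6624 V=2.6624[hold]; j=1 S=140.0460 intr=0.0000 cont=0.2822 V=0.2822[hold]  S*(1)=-
k=0: j=0 S=122.5600 intr=0.0000 cont=1.4576 V=1.4576[hold]  S*(0)=-

price = 1.4576
boundary = - - - - 71.8888
tree:
1.4576
2.6624 0.2822
4.8078 0.5703 0.0000
8.5595 1.1523 0.0000 0.0000
14.9612 2.3284 0.0000 0.0000 0.0000
23.9372 4.7047 0.0000 0.0000 0.0000 0.0000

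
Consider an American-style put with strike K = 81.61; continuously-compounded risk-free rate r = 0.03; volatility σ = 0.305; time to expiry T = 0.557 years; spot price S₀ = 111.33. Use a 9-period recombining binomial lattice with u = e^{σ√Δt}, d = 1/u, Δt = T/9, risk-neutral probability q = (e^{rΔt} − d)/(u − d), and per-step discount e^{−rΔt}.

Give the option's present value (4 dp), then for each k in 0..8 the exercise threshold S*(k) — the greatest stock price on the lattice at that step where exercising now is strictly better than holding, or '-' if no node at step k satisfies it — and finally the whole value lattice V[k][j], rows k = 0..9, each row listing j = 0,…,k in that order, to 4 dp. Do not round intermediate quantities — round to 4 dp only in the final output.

price = 0.7697
boundary = - - - - - - - 65.4551 70.6149
tree:
0.7697
1.2769 0.2515
2.0841 0.4526 0.0460
3.3356 0.8063 0.0909 0.0000
5.2133 1.4192 0.1797 0.0000 0.0000
7.9125 2.4602 0.3553 0.0000 0.0000 0.0000
11.5746 4.1803 0.7024 0.0000 0.0000 0.0000 0.0000
16.1549 6.9130 1.3887 0.0000 0.0000 0.0000 0.0000 0.0000
20.9376 10.9951 2.7457 0.0000 0.0000 0.0000 0.0000 0.0000 0.0000
25.3709 16.1549 5.4286 0.0000 0.0000 0.0000 0.0000 0.0000 0.0000 0.0000

Δt=0.06189, u=1.07883, d=0.92693, q=0.49327, disc=e^(-rΔt)=0.99815
k=9 terminal: V=max(K-S,0) → 25.3709 16.1549 5.4286 0.0000 0.0000 0.0000 0.0000 0.0000 0.0000 0.0000
k=8: j=0 S=60.6724 intr=20.9376 cont=20.7863 V=20.9376[EX]; j=1 S=70.6149 intr=10.9951 cont=10.8437 V=10.9951[EX]; j=2 S=82.1867 intr=0.0000 cont=2.7457 V=2.7457[hold]; j=3 S=95.6548 intr=0.0000 cont=0.0000 V=0.0000[hold]; j=4 S=111.3300 intr=0.0000 cont=0.0000 V=0.0000[hold]; j=5 S=129.5739 intr=0.0000 cont=0.0000 V=0.0000[hold]; j=6 S=150.8075 intr=0.0000 cont=0.0000 V=0.0000[hold]; j=7 S=175.5206 intr=0.0000 cont=0.0000 V=0.0000[hold]; j=8 S=204.2836 intr=0.0000 cont=0.0000 V=0.0000[hold]  S*(8)=70.6149
k=7: j=0 S=65.4551 intr=16.1549 cont=16.0035 V=16.1549[EX]; j=1 S=76.1814 intr=5.4286 cont=6.9130 V=6.9130[hold]; j=2 S=88.6654 intr=0.0000 cont=1.3887 V=1.3887[hold]; j=3 S=103.1952 intr=0.0000 cont=0.0000 V=0.0000[hold]; j=4 S=120.1060 intr=0.0000 cont=0.0000 V=0.0000[hold]; j=5 S=139.7881 intr=0.0000 cont=0.0000 V=0.0000[hold]; j=6 S=162.6955 intr=0.0000 cont=0.0000 V=0.0000[hold]; j=7 S=189.3568 intr=0.0000 cont=0.0000 V=0.0000[hold]  S*(7)=65.4551
k=6: j=0 S=70.6149 intr=10.9951 cont=11.5746 V=11.5746[hold]; j=1 S=82.1867 intr=0.0000 cont=4.1803 V=4.1803[hold]; j=2 S=95.6548 intr=0.0000 cont=0.7024 V=0.7024[hold]; j=3 S=111.3300 intr=0.0000 cont=0.0000 V=0.0000[hold]; j=4 S=129.5739 intr=0.0000 cont=0.0000 V=0.0000[hold]; j=5 S=150.8075 intr=0.0000 cont=0.0000 V=0.0000[hold]; j=6 S=175.5206 intr=0.0000 cont=0.0000 V=0.0000[hold]  S*(6)=-
k=5: j=0 S=76.1814 intr=5.4286 cont=7.9125 V=7.9125[hold]; j=1 S=88.6654 intr=0.0000 cont=2.4602 V=2.4602[hold]; j=2 S=103.1952 intr=0.0000 cont=0.3553 V=0.3553[hold]; j=3 S=120.1060 intr=0.0000 cont=0.0000 V=0.0000[hold]; j=4 S=139.7881 intr=0.0000 cont=0.0000 V=0.0000[hold]; j=5 S=162.6955 intr=0.0000 cont=0.0000 V=0.0000[hold]  S*(5)=-
k=4: j=0 S=82.1867 intr=0.0000 cont=5.2133 V=5.2133[hold]; j=1 S=95.6548 intr=0.0000 cont=1.4192 V=1.4192[hold]; j=2 S=111.3300 intr=0.0000 cont=0.1797 V=0.1797[hold]; j=3 S=129.5739 intr=0.0000 cont=0.0000 V=0.0000[hold]; j=4 S=150.8075 intr=0.0000 cont=0.0000 V=0.0000[hold]  S*(4)=-
k=3: j=0 S=88.6654 intr=0.0000 cont=3.3356 V=3.3356[hold]; j=1 S=103.1952 intr=0.0000 cont=0.8063 V=0.8063[hold]; j=2 S=120.1060 intr=0.0000 cont=0.0909 V=0.0909[hold]; j=3 S=139.7881 intr=0.0000 cont=0.0000 V=0.0000[hold]  S*(3)=-
k=2: j=0 S=95.6548 intr=0.0000 cont=2.0841 V=2.0841[hold]; j=1 S=111.3300 intr=0.0000 cont=0.4526 V=0.4526[hold]; j=2 S=129.5739 intr=0.0000 cont=0.0460 V=0.0460[hold]  S*(2)=-
k=1: j=0 S=103.1952 intr=0.0000 cont=1.2769 V=1.2769[hold]; j=1 S=120.1060 intr=0.0000 cont=0.2515 V=0.2515[hold]  S*(1)=-
k=0: j=0 S=111.3300 intr=0.0000 cont=0.7697 V=0.7697[hold]  S*(0)=-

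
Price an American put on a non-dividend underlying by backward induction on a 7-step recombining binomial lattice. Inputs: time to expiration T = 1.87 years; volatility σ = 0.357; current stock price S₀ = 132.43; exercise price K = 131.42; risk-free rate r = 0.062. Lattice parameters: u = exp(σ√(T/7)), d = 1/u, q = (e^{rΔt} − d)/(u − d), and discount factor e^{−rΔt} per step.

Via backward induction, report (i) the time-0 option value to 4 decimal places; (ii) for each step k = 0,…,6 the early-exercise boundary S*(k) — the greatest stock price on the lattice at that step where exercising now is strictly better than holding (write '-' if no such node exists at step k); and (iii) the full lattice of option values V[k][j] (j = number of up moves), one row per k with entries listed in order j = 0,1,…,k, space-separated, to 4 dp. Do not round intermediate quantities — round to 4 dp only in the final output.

Δt=0.26714  u=1.20264  d=0.83150  q=0.49900  discount=0.98357
step 7 (expiry): payoffs max(K−S,0) = 95.0253 78.7808 55.2857 21.3039 0.0000 0.0000 0.0000 0.0000
step 6: (k=6,j=0): S=43.7698, (K−S)⁺=87.6502, hold=85.4915 ⇒ V=87.6502 exercise | (k=6,j=1): S=63.3060, (K−S)⁺=68.1140, hold=65.9552 ⇒ V=68.1140 exercise | (k=6,j=2): S=91.5621, (K−S)⁺=39.8579, hold=37.6992 ⇒ V=39.8579 exercise | (k=6,j=3): S=132.4300, (K−S)⁺=0.0000, hold=10.4979 ⇒ V=10.4979 continue | (k=6,j=4): S=191.5390, (K−S)⁺=0.0000, hold=0.0000 ⇒ V=0.0000 continue | (k=6,j=5): S=277.0307, (K−S)⁺=0.0000, hold=0.0000 ⇒ V=0.0000 continue | (k=6,j=6): S=400.6809, (K−S)⁺=0.0000, hold=0.0000 ⇒ V=0.0000 continue  boundary S*=91.5621
step 5: (k=5,j=0): S=52.6392, (K−S)⁺=78.7808, hold=76.6220 ⇒ V=78.7808 exercise | (k=5,j=1): S=76.1343, (K−S)⁺=55.2857, hold=53.1270 ⇒ V=55.2857 exercise | (k=5,j=2): S=110.1161, (K−S)⁺=21.3039, hold=24.7932 ⇒ V=24.7932 continue | (k=5,j=3): S=159.2655, (K−S)⁺=0.0000, hold=5.1731 ⇒ V=5.1731 continue | (k=5,j=4): S=230.3523, (K−S)⁺=0.0000, hold=0.0000 ⇒ V=0.0000 continue | (k=5,j=5): S=333.1680, (K−S)⁺=0.0000, hold=0.0000 ⇒ V=0.0000 continue  boundary S*=76.1343
step 4: (k=4,j=0): S=63.3060, (K−S)⁺=68.1140, hold=65.9552 ⇒ V=68.1140 exercise | (k=4,j=1): S=91.5621, (K−S)⁺=39.8579, hold=39.4118 ⇒ V=39.8579 exercise | (k=4,j=2): S=132.4300, (K−S)⁺=0.0000, hold=14.7563 ⇒ V=14.7563 continue | (k=4,j=3): S=191.5390, (K−S)⁺=0.0000, hold=2.5491 ⇒ V=2.5491 continue | (k=4,j=4): S=277.0307, (K−S)⁺=0.0000, hold=0.0000 ⇒ V=0.0000 continue  boundary S*=91.5621
step 3: (k=3,j=0): S=76.1343, (K−S)⁺=55.2857, hold=53.1270 ⇒ V=55.2857 exercise | (k=3,j=1): S=110.1161, (K−S)⁺=21.3039, hold=26.8832 ⇒ V=26.8832 continue | (k=3,j=2): S=159.2655, (K−S)⁺=0.0000, hold=8.5226 ⇒ V=8.5226 continue | (k=3,j=3): S=230.3523, (K−S)⁺=0.0000, hold=1.2561 ⇒ V=1.2561 continue  boundary S*=76.1343
step 2: (k=2,j=0): S=91.5621, (K−S)⁺=39.8579, hold=40.4375 ⇒ V=40.4375 continue | (k=2,j=1): S=132.4300, (K−S)⁺=0.0000, hold=17.4302 ⇒ V=17.4302 continue | (k=2,j=2): S=191.5390, (K−S)⁺=0.0000, hold=4.8162 ⇒ V=4.8162 continue  boundary S*=-
step 1: (k=1,j=0): S=110.1161, (K−S)⁺=21.3039, hold=28.4812 ⇒ V=28.4812 continue | (k=1,j=1): S=159.2655, (K−S)⁺=0.0000, hold=10.9529 ⇒ V=10.9529 continue  boundary S*=-
step 0: (k=0,j=0): S=132.4300, (K−S)⁺=0.0000, hold=19.4104 ⇒ V=19.4104 continue  boundary S*=-

price = 19.4104
boundary = - - - 76.1343 91.5621 76.1343 91.5621
tree:
19.4104
28.4812 10.9529
40.4375 17.4302 4.8162
55.2857 26.8832 8.5226 1.2561
68.1140 39.8579 14.7563 2.5491 0.0000
78.7808 55.2857 24.7932 5.1731 0.0000 0.0000
87.6502 68.1140 39.8579 10.4979 0.0000 0.0000 0.0000
95.0253 78.7808 55.2857 21.3039 0.0000 0.0000 0.0000 0.0000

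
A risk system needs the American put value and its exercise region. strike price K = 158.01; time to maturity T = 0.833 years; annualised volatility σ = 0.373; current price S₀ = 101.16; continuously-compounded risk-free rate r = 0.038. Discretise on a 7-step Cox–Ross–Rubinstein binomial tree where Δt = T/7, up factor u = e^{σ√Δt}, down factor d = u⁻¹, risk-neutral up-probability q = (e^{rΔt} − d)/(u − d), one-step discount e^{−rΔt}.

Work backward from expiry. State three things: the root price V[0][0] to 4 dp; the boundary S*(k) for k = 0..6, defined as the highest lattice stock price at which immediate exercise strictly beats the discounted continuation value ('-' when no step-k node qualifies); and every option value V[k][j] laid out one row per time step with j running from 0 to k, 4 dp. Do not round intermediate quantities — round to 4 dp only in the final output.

price = 56.8977
boundary = - 88.9462 101.1600 88.9462 101.1600 115.0509 130.8493
tree:
56.8977
69.0638 44.5330
79.8029 56.8500 31.8929
89.2454 69.0638 43.5353 19.8498
97.5479 79.8029 56.8500 29.8283 9.4580
104.8479 89.2454 69.0638 42.9591 16.1884 2.4121
111.2665 97.5479 79.8029 56.8500 27.1607 4.7090 0.0000
116.9102 104.8479 89.2454 69.0638 42.9591 9.1929 0.0000 0.0000

params: Δt=0.11900 u=1.13732 d=0.87926 q=0.48544 e^(-rΔt)=0.99549
t_7 payoffs: 116.9102 104.8479 89.2454 69.0638 42.9591 9.1929 0.0000 0.0000
t_6: node(6,0) S=46.7435 payoff=111.2665 vs cont=110.5536 → 111.2665 [stop]  node(6,1) S=60.4621 payoff=97.5479 vs cont=96.8349 → 97.5479 [stop]  node(6,2) S=78.2071 payoff=79.8029 vs cont=79.0900 → 79.8029 [stop]  node(6,3) S=101.1600 payoff=56.8500 vs cont=56.1371 → 56.8500 [stop]  node(6,4) S=130.8493 payoff=27.1607 vs cont=26.4478 → 27.1607 [stop]  node(6,5) S=169.2521 payoff=0.0000 vs cont=4.7090 → 4.7090 [wait]  node(6,6) S=218.9257 payoff=0.0000 vs cont=0.0000 → 0.0000 [wait]  ⇒ S*(6)=130.8493
t_5: node(5,0) S=53.1621 payoff=104.8479 vs cont=104.1350 → 104.8479 [stop]  node(5,1) S=68.7646 payoff=89.2454 vs cont=88.5325 → 89.2454 [stop]  node(5,2) S=88.9462 payoff=69.0638 vs cont=68.3509 → 69.0638 [stop]  node(5,3) S=115.0509 payoff=42.9591 vs cont=42.2462 → 42.9591 [stop]  node(5,4) S=148.8171 payoff=9.1929 vs cont=16.1884 → 16.1884 [wait]  node(5,5) S=192.4932 payoff=0.0000 vs cont=2.4121 → 2.4121 [wait]  ⇒ S*(5)=115.0509
t_4: node(4,0) S=60.4621 payoff=97.5479 vs cont=96.8349 → 97.5479 [stop]  node(4,1) S=78.2071 payoff=79.8029 vs cont=79.0900 → 79.8029 [stop]  node(4,2) S=101.1600 payoff=56.8500 vs cont=56.1371 → 56.8500 [stop]  node(4,3) S=130.8493 payoff=27.1607 vs cont=29.8283 → 29.8283 [wait]  node(4,4) S=169.2521 payoff=0.0000 vs cont=9.4580 → 9.4580 [wait]  ⇒ S*(4)=101.1600
t_3: node(3,0) S=68.7646 payoff=89.2454 vs cont=88.5325 → 89.2454 [stop]  node(3,1) S=88.9462 payoff=69.0638 vs cont=68.3509 → 69.0638 [stop]  node(3,2) S=115.0509 payoff=42.9591 vs cont=43.5353 → 43.5353 [wait]  node(3,3) S=148.8171 payoff=9.1929 vs cont=19.8498 → 19.8498 [wait]  ⇒ S*(3)=88.9462
t_2: node(2,0) S=78.2071 payoff=79.8029 vs cont=79.0900 → 79.8029 [stop]  node(2,1) S=101.1600 payoff=56.8500 vs cont=56.4156 → 56.8500 [stop]  node(2,2) S=130.8493 payoff=27.1607 vs cont=31.8929 → 31.8929 [wait]  ⇒ S*(2)=101.1600
t_1: node(1,0) S=88.9462 payoff=69.0638 vs cont=68.3509 → 69.0638 [stop]  node(1,1) S=115.0509 payoff=42.9591 vs cont=44.5330 → 44.5330 [wait]  ⇒ S*(1)=88.9462
t_0: node(0,0) S=101.1600 payoff=56.8500 vs cont=56.8977 → 56.8977 [wait]  ⇒ S*(0)=-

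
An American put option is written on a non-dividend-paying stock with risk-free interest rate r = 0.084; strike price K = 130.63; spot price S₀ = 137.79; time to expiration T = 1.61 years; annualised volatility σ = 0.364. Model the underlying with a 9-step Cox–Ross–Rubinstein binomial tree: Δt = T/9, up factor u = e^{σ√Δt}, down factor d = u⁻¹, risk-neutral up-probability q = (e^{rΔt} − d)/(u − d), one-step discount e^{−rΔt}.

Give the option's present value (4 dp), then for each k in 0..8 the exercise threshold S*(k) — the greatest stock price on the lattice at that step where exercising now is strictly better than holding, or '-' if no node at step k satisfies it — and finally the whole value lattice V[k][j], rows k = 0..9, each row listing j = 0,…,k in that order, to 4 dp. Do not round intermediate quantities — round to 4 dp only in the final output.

price = 15.0963
boundary = - - - 86.8226 74.4339 86.8226 74.4339 86.8226 101.2731
tree:
15.0963
22.1517 8.7805
31.6266 13.7257 4.3004
43.8074 20.8876 7.2672 1.5838
56.1961 30.8044 12.0006 2.9453 0.3257
66.8170 43.8074 19.2529 5.4042 0.6755 0.0000
75.9224 56.1961 29.7645 9.7473 1.4011 0.0000 0.0000
83.7286 66.8170 43.8074 17.1854 2.9060 0.0000 0.0000 0.0000
90.4209 75.9224 56.1961 29.3569 6.0273 0.0000 0.0000 0.0000 0.0000
96.1583 83.7286 66.8170 43.8074 12.5011 0.0000 0.0000 0.0000 0.0000 0.0000

params: Δt=0.17889 u=1.16644 d=0.85731 q=0.51056 e^(-rΔt)=0.98509
t_9 payoffs: 96.1583 83.7286 66.8170 43.8074 12.5011 0.0000 0.0000 0.0000 0.0000 0.0000
t_8: node(8,0) S=40.2091 payoff=90.4209 vs cont=88.4727 → 90.4209 [stop]  node(8,1) S=54.7076 payoff=75.9224 vs cont=73.9742 → 75.9224 [stop]  node(8,2) S=74.4339 payoff=56.1961 vs cont=54.2478 → 56.1961 [stop]  node(8,3) S=101.2731 payoff=29.3569 vs cont=27.4086 → 29.3569 [stop]  node(8,4) S=137.7900 payoff=0.0000 vs cont=6.0273 → 6.0273 [wait]  node(8,5) S=187.4740 payoff=0.0000 vs cont=0.0000 → 0.0000 [wait]  node(8,6) S=255.0730 payoff=0.0000 vs cont=0.0000 → 0.0000 [wait]  node(8,7) S=347.0467 payoff=0.0000 vs cont=0.0000 → 0.0000 [wait]  node(8,8) S=472.1840 payoff=0.0000 vs cont=0.0000 → 0.0000 [wait]  ⇒ S*(8)=101.2731
t_7: node(7,0) S=46.9014 payoff=83.7286 vs cont=81.7803 → 83.7286 [stop]  node(7,1) S=63.8130 payoff=66.8170 vs cont=64.8687 → 66.8170 [stop]  node(7,2) S=86.8226 payoff=43.8074 vs cont=41.8592 → 43.8074 [stop]  node(7,3) S=118.1289 payoff=12.5011 vs cont=17.1854 → 17.1854 [wait]  node(7,4) S=160.7235 payoff=0.0000 vs cont=2.9060 → 2.9060 [wait]  node(7,5) S=218.6768 payoff=0.0000 vs cont=0.0000 → 0.0000 [wait]  node(7,6) S=297.5269 payoff=0.0000 vs cont=0.0000 → 0.0000 [wait]  node(7,7) S=404.8084 payoff=0.0000 vs cont=0.0000 → 0.0000 [wait]  ⇒ S*(7)=86.8226
t_6: node(6,0) S=54.7076 payoff=75.9224 vs cont=73.9742 → 75.9224 [stop]  node(6,1) S=74.4339 payoff=56.1961 vs cont=54.2478 → 56.1961 [stop]  node(6,2) S=101.2731 payoff=29.3569 vs cont=29.7645 → 29.7645 [wait]  node(6,3) S=137.7900 payoff=0.0000 vs cont=9.7473 → 9.7473 [wait]  node(6,4) S=187.4740 payoff=0.0000 vs cont=1.4011 → 1.4011 [wait]  node(6,5) S=255.0730 payoff=0.0000 vs cont=0.0000 → 0.0000 [wait]  node(6,6) S=347.0467 payoff=0.0000 vs cont=0.0000 → 0.0000 [wait]  ⇒ S*(6)=74.4339
t_5: node(5,0) S=63.8130 payoff=66.8170 vs cont=64.8687 → 66.8170 [stop]  node(5,1) S=86.8226 payoff=43.8074 vs cont=42.0642 → 43.8074 [stop]  node(5,2) S=118.1289 payoff=12.5011 vs cont=19.2529 → 19.2529 [wait]  node(5,3) S=160.7235 payoff=0.0000 vs cont=5.4042 → 5.4042 [wait]  node(5,4) S=218.6768 payoff=0.0000 vs cont=0.6755 → 0.6755 [wait]  node(5,5) S=297.5269 payoff=0.0000 vs cont=0.0000 → 0.0000 [wait]  ⇒ S*(5)=86.8226
t_4: node(4,0) S=74.4339 payoff=56.1961 vs cont=54.2478 → 56.1961 [stop]  node(4,1) S=101.2731 payoff=29.3569 vs cont=30.8044 → 30.8044 [wait]  node(4,2) S=137.7900 payoff=0.0000 vs cont=12.0006 → 12.0006 [wait]  node(4,3) S=187.4740 payoff=0.0000 vs cont=2.9453 → 2.9453 [wait]  node(4,4) S=255.0730 payoff=0.0000 vs cont=0.3257 → 0.3257 [wait]  ⇒ S*(4)=74.4339
t_3: node(3,0) S=86.8226 payoff=43.8074 vs cont=42.5872 → 43.8074 [stop]  node(3,1) S=118.1289 payoff=12.5011 vs cont=20.8876 → 20.8876 [wait]  node(3,2) S=160.7235 payoff=0.0000 vs cont=7.2672 → 7.2672 [wait]  node(3,3) S=218.6768 payoff=0.0000 vs cont=1.5838 → 1.5838 [wait]  ⇒ S*(3)=86.8226
t_2: node(2,0) S=101.2731 payoff=29.3569 vs cont=31.6266 → 31.6266 [wait]  node(2,1) S=137.7900 payoff=0.0000 vs cont=13.7257 → 13.7257 [wait]  node(2,2) S=187.4740 payoff=0.0000 vs cont=4.3004 → 4.3004 [wait]  ⇒ S*(2)=-
t_1: node(1,0) S=118.1289 payoff=12.5011 vs cont=22.1517 → 22.1517 [wait]  node(1,1) S=160.7235 payoff=0.0000 vs cont=8.7805 → 8.7805 [wait]  ⇒ S*(1)=-
t_0: node(0,0) S=137.7900 payoff=0.0000 vs cont=15.0963 → 15.0963 [wait]  ⇒ S*(0)=-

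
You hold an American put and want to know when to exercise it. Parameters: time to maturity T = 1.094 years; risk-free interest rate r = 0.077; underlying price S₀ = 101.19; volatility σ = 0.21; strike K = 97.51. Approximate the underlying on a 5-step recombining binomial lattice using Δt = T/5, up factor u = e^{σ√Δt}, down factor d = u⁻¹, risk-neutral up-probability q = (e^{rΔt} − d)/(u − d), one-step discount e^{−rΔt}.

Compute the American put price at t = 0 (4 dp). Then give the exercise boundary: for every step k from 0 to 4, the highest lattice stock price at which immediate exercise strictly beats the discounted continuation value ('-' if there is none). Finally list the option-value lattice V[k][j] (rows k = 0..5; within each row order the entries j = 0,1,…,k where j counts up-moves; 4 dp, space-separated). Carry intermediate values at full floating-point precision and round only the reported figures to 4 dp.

price = 4.6439
boundary = - - 83.1412 75.3626 83.1412
tree:
4.6439
8.3205 1.9166
14.3688 3.8547 0.4629
22.1474 7.5686 1.0744 0.0000
29.1983 14.3688 2.4936 0.0000 0.0000
35.5895 22.1474 5.7873 0.0000 0.0000 0.0000

Δt=0.21880, u=1.10322, d=0.90644, q=0.56181, disc=e^(-rΔt)=0.98329
k=5 terminal: V=max(K-S,0) → 35.5895 22.1474 5.7873 0.0000 0.0000 0.0000
k=4: j=0 S=68.3117 intr=29.1983 cont=27.5693 V=29.1983[EX]; j=1 S=83.1412 intr=14.3688 cont=12.7397 V=14.3688[EX]; j=2 S=101.1900 intr=0.0000 cont=2.4936 V=2.4936[hold]; j=3 S=123.1569 intr=0.0000 cont=0.0000 V=0.0000[hold]; j=4 S=149.8926 intr=0.0000 cont=0.0000 V=0.0000[hold]  S*(4)=83.1412
k=3: j=0 S=75.3626 intr=22.1474 cont=20.5184 V=22.1474[EX]; j=1 S=91.7227 intr=5.7873 cont=7.5686 V=7.5686[hold]; j=2 S=111.6344 intr=0.0000 cont=1.0744 V=1.0744[hold]; j=3 S=135.8687 intr=0.0000 cont=0.0000 V=0.0000[hold]  S*(3)=75.3626
k=2: j=0 S=83.1412 intr=14.3688 cont=13.7238 V=14.3688[EX]; j=1 S=101.1900 intr=0.0000 cont=3.8547 V=3.8547[hold]; j=2 S=123.1569 intr=0.0000 cont=0.4629 V=0.4629[hold]  S*(2)=83.1412
k=1: j=0 S=91.7227 intr=5.7873 cont=8.3205 V=8.3205[hold]; j=1 S=111.6344 intr=0.0000 cont=1.9166 V=1.9166[hold]  S*(1)=-
k=0: j=0 S=101.1900 intr=0.0000 cont=4.6439 V=4.6439[hold]  S*(0)=-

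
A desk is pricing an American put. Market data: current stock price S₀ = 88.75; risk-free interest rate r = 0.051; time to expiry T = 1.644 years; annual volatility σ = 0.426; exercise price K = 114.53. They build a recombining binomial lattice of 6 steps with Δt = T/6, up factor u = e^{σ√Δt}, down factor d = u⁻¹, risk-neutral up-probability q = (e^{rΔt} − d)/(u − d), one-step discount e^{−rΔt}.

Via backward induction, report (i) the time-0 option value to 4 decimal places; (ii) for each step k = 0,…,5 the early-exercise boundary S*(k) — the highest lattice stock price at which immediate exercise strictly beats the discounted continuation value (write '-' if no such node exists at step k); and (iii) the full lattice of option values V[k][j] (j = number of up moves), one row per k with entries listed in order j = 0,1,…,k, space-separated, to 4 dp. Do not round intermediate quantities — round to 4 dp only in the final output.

Δt=0.27400  u=1.24981  d=0.80012  q=0.47578  discount=0.98612
step 6 (expiry): payoffs max(K−S,0) = 91.2432 78.1556 57.7125 25.7800 0.0000 0.0000 0.0000
step 5: (k=5,j=0): S=29.1040, (K−S)⁺=85.4260, hold=83.8367 ⇒ V=85.4260 exercise | (k=5,j=1): S=45.4610, (K−S)⁺=69.0690, hold=67.4797 ⇒ V=69.0690 exercise | (k=5,j=2): S=71.0109, (K−S)⁺=43.5191, hold=41.9298 ⇒ V=43.5191 exercise | (k=5,j=3): S=110.9204, (K−S)⁺=3.6096, hold=13.3270 ⇒ V=13.3270 continue | (k=5,j=4): S=173.2599, (K−S)⁺=0.0000, hold=0.0000 ⇒ V=0.0000 continue | (k=5,j=5): S=270.6353, (K−S)⁺=0.0000, hold=0.0000 ⇒ V=0.0000 continue  boundary S*=71.0109
step 4: (k=4,j=0): S=36.3744, (K−S)⁺=78.1556, hold=76.5663 ⇒ V=78.1556 exercise | (k=4,j=1): S=56.8175, (K−S)⁺=57.7125, hold=56.1232 ⇒ V=57.7125 exercise | (k=4,j=2): S=88.7500, (K−S)⁺=25.7800, hold=28.7498 ⇒ V=28.7498 continue | (k=4,j=3): S=138.6292, (K−S)⁺=0.0000, hold=6.8894 ⇒ V=6.8894 continue | (k=4,j=4): S=216.5415, (K−S)⁺=0.0000, hold=0.0000 ⇒ V=0.0000 continue  boundary S*=56.8175
step 3: (k=3,j=0): S=45.4610, (K−S)⁺=69.0690, hold=67.4797 ⇒ V=69.0690 exercise | (k=3,j=1): S=71.0109, (K−S)⁺=43.5191, hold=43.3231 ⇒ V=43.5191 exercise | (k=3,j=2): S=110.9204, (K−S)⁺=3.6096, hold=18.0945 ⇒ V=18.0945 continue | (k=3,j=3): S=173.2599, (K−S)⁺=0.0000, hold=3.5615 ⇒ V=3.5615 continue  boundary S*=71.0109
step 2: (k=2,j=0): S=56.8175, (K−S)⁺=57.7125, hold=56.1232 ⇒ V=57.7125 exercise | (k=2,j=1): S=88.7500, (K−S)⁺=25.7800, hold=30.9867 ⇒ V=30.9867 continue | (k=2,j=2): S=138.6292, (K−S)⁺=0.0000, hold=11.0249 ⇒ V=11.0249 continue  boundary S*=56.8175
step 1: (k=1,j=0): S=71.0109, (K−S)⁺=43.5191, hold=44.3726 ⇒ V=44.3726 continue | (k=1,j=1): S=110.9204, (K−S)⁺=3.6096, hold=21.1911 ⇒ V=21.1911 continue  boundary S*=-
step 0: (k=0,j=0): S=88.7500, (K−S)⁺=25.7800, hold=32.8807 ⇒ V=32.8807 continue  boundary S*=-

price = 32.8807
boundary = - - 56.8175 71.0109 56.8175 71.0109
tree:
32.8807
44.3726 21.1911
57.7125 30.9867 11.0249
69.0690 43.5191 18.0945 3.5615
78.1556 57.7125 28.7498 6.8894 0.0000
85.4260 69.0690 43.5191 13.3270 0.0000 0.0000
91.2432 78.1556 57.7125 25.7800 0.0000 0.0000 0.0000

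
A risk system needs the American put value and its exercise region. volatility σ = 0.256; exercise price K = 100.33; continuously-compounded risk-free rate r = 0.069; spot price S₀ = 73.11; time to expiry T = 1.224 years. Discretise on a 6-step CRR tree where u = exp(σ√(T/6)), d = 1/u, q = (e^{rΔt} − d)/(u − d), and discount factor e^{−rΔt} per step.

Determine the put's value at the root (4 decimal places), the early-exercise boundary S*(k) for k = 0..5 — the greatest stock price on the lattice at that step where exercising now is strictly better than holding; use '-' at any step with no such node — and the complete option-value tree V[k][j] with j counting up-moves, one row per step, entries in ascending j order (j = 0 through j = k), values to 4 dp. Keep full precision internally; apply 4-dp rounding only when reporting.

Δt=0.20400, u=1.12258, d=0.89081, q=0.53229, disc=e^(-rΔt)=0.98602
k=6 terminal: V=max(K-S,0) → 63.7972 54.2923 42.3143 27.2200 8.1985 0.0000 0.0000
k=5: j=0 S=41.0108 intr=59.3192 cont=57.9168 V=59.3192[EX]; j=1 S=51.6809 intr=48.6491 cont=47.2468 V=48.6491[EX]; j=2 S=65.1270 intr=35.2030 cont=33.8006 V=35.2030[EX]; j=3 S=82.0715 intr=18.2585 cont=16.8561 V=18.2585[EX]; j=4 S=103.4246 intr=0.0000 cont=3.7809 V=3.7809[hold]; j=5 S=130.3332 intr=0.0000 cont=0.0000 V=0.0000[hold]  S*(5)=82.0715
k=4: j=0 S=46.0377 intr=54.2923 cont=52.8899 V=54.2923[EX]; j=1 S=58.0157 intr=42.3143 cont=40.9120 V=42.3143[EX]; j=2 S=73.1100 intr=27.2200 cont=25.8176 V=27.2200[EX]; j=3 S=92.1315 intr=8.1985 cont=10.4048 V=10.4048[hold]; j=4 S=116.1019 intr=0.0000 cont=1.7437 V=1.7437[hold]  S*(4)=73.1100
k=3: j=0 S=51.6809 intr=48.6491 cont=47.2468 V=48.6491[EX]; j=1 S=65.1270 intr=35.2030 cont=33.8006 V=35.2030[EX]; j=2 S=82.0715 intr=18.2585 cont=18.0141 V=18.2585[EX]; j=3 S=103.4246 intr=0.0000 cont=5.7136 V=5.7136[hold]  S*(3)=82.0715
k=2: j=0 S=58.0157 intr=42.3143 cont=40.9120 V=42.3143[EX]; j=1 S=73.1100 intr=27.2200 cont=25.8176 V=27.2200[EX]; j=2 S=92.1315 intr=8.1985 cont=11.4191 V=11.4191[hold]  S*(2)=73.1100
k=1: j=0 S=65.1270 intr=35.2030 cont=33.8006 V=35.2030[EX]; j=1 S=82.0715 intr=18.2585 cont=18.5465 V=18.5465[hold]  S*(1)=65.1270
k=0: j=0 S=73.1100 intr=27.2200 cont=25.9688 V=27.2200[EX]  S*(0)=73.1100

price = 27.2200
boundary = 73.1100 65.1270 73.1100 82.0715 73.1100 82.0715
tree:
27.2200
35.2030 18.5465
42.3143 27.2200 11.4191
48.6491 35.2030 18.2585 5.7136
54.2923 42.3143 27.2200 10.4048 1.7437
59.3192 48.6491 35.2030 18.2585 3.7809 0.0000
63.7972 54.2923 42.3143 27.2200 8.1985 0.0000 0.0000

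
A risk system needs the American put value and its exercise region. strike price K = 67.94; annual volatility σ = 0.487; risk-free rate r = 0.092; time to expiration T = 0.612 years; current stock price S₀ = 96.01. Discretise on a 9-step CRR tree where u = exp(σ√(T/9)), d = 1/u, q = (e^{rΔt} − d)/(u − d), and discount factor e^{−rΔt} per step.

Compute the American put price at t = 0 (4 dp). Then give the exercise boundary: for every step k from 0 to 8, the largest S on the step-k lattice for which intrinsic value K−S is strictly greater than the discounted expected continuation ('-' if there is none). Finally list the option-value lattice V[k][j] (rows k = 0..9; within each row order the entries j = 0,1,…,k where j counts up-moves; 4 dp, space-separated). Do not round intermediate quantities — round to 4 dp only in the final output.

Δt=0.06800, u=1.13541, d=0.88074, q=0.49294, disc=e^(-rΔt)=0.99376
k=9 terminal: V=max(K-S,0) → 37.3245 28.4719 17.0594 2.3469 0.0000 0.0000 0.0000 0.0000 0.0000 0.0000
k=8: j=0 S=34.7611 intr=33.1789 cont=32.7552 V=33.1789[EX]; j=1 S=44.8125 intr=23.1275 cont=22.7038 V=23.1275[EX]; j=2 S=57.7704 intr=10.1696 cont=9.7459 V=10.1696[EX]; j=3 S=74.4751 intr=0.0000 cont=1.1826 V=1.1826[hold]; j=4 S=96.0100 intr=0.0000 cont=0.0000 V=0.0000[hold]; j=5 S=123.7719 intr=0.0000 cont=0.0000 V=0.0000[hold]; j=6 S=159.5614 intr=0.0000 cont=0.0000 V=0.0000[hold]; j=7 S=205.6996 intr=0.0000 cont=0.0000 V=0.0000[hold]; j=8 S=265.1789 intr=0.0000 cont=0.0000 V=0.0000[hold]  S*(8)=57.7704
k=7: j=0 S=39.4681 intr=28.4719 cont=28.0481 V=28.4719[EX]; j=1 S=50.8806 intr=17.0594 cont=16.6357 V=17.0594[EX]; j=2 S=65.5931 intr=2.3469 cont=5.7038 V=5.7038[hold]; j=3 S=84.5597 intr=0.0000 cont=0.5959 V=0.5959[hold]; j=4 S=109.0107 intr=0.0000 cont=0.0000 V=0.0000[hold]; j=5 S=140.5319 intr=0.0000 cont=0.0000 V=0.0000[hold]; j=6 S=181.1676 intr=0.0000 cont=0.0000 V=0.0000[hold]; j=7 S=233.5534 intr=0.0000 cont=0.0000 V=0.0000[hold]  S*(7)=50.8806
k=6: j=0 S=44.8125 intr=23.1275 cont=22.7038 V=23.1275[EX]; j=1 S=57.7704 intr=10.1696 cont=11.3903 V=11.3903[hold]; j=2 S=74.4751 intr=0.0000 cont=3.1661 V=3.1661[hold]; j=3 S=96.0100 intr=0.0000 cont=0.3003 V=0.3003[hold]; j=4 S=123.7719 intr=0.0000 cont=0.0000 V=0.0000[hold]; j=5 S=159.5614 intr=0.0000 cont=0.0000 V=0.0000[hold]; j=6 S=205.6996 intr=0.0000 cont=0.0000 V=0.0000[hold]  S*(6)=44.8125
k=5: j=0 S=50.8806 intr=17.0594 cont=17.2337 V=17.2337[hold]; j=1 S=65.5931 intr=2.3469 cont=7.2905 V=7.2905[hold]; j=2 S=84.5597 intr=0.0000 cont=1.7425 V=1.7425[hold]; j=3 S=109.0107 intr=0.0000 cont=0.1513 V=0.1513[hold]; j=4 S=140.5319 intr=0.0000 cont=0.0000 V=0.0000[hold]; j=5 S=181.1676 intr=0.0000 cont=0.0000 V=0.0000[hold]  S*(5)=-
k=4: j=0 S=57.7704 intr=10.1696 cont=12.2554 V=12.2554[hold]; j=1 S=74.4751 intr=0.0000 cont=4.5273 V=4.5273[hold]; j=2 S=96.0100 intr=0.0000 cont=0.9522 V=0.9522[hold]; j=3 S=123.7719 intr=0.0000 cont=0.0762 V=0.0762[hold]; j=4 S=159.5614 intr=0.0000 cont=0.0000 V=0.0000[hold]  S*(4)=-
k=3: j=0 S=65.5931 intr=2.3469 cont=8.3933 V=8.3933[hold]; j=1 S=84.5597 intr=0.0000 cont=2.7477 V=2.7477[hold]; j=2 S=109.0107 intr=0.0000 cont=0.5171 V=0.5171[hold]; j=3 S=140.5319 intr=0.0000 cont=0.0384 V=0.0384[hold]  S*(3)=-
k=2: j=0 S=74.4751 intr=0.0000 cont=5.5754 V=5.5754[hold]; j=1 S=96.0100 intr=0.0000 cont=1.6379 V=1.6379[hold]; j=2 S=123.7719 intr=0.0000 cont=0.2794 V=0.2794[hold]  S*(2)=-
k=1: j=0 S=84.5597 intr=0.0000 cont=3.6118 V=3.6118[hold]; j=1 S=109.0107 intr=0.0000 cont=0.9622 V=0.9622[hold]  S*(1)=-
k=0: j=0 S=96.0100 intr=0.0000 cont=2.2914 V=2.2914[hold]  S*(0)=-

price = 2.2914
boundary = - - - - - - 44.8125 50.8806 57.7704
tree:
2.2914
3.6118 0.9622
5.5754 1.6379 0.2794
8.3933 2.7477 0.5171 0.0384
12.2554 4.5273 0.9522 0.0762 0.0000
17.2337 7.2905 1.7425 0.1513 0.0000 0.0000
23.1275 11.3903 3.1661 0.3003 0.0000 0.0000 0.0000
28.4719 17.0594 5.7038 0.5959 0.0000 0.0000 0.0000 0.0000
33.1789 23.1275 10.1696 1.1826 0.0000 0.0000 0.0000 0.0000 0.0000
37.3245 28.4719 17.0594 2.3469 0.0000 0.0000 0.0000 0.0000 0.0000 0.0000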